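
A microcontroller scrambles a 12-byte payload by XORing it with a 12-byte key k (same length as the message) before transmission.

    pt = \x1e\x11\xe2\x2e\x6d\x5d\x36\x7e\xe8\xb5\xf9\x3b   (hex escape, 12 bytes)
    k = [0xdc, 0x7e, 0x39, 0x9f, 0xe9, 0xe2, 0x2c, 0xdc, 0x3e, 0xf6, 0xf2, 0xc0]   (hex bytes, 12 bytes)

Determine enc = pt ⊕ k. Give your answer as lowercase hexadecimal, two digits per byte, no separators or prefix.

XOR is its own inverse, so applying the key byte-wise gives the result directly.
1e ⊕ dc = c2
11 ⊕ 7e = 6f
e2 ⊕ 39 = db
2e ⊕ 9f = b1
6d ⊕ e9 = 84
5d ⊕ e2 = bf
36 ⊕ 2c = 1a
7e ⊕ dc = a2
e8 ⊕ 3e = d6
b5 ⊕ f6 = 43
f9 ⊕ f2 = 0b
3b ⊕ c0 = fb

c26fdbb184bf1aa2d6430bfb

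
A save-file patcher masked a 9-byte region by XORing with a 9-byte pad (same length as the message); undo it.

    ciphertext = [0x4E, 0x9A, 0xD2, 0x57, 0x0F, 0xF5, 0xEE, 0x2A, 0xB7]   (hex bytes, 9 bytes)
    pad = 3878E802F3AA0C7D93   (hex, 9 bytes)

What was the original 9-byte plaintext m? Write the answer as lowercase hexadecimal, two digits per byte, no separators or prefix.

 78 ⊕  56 = 118
154 ⊕ 120 = 226
210 ⊕ 232 =  58
 87 ⊕   2 =  85
 15 ⊕ 243 = 252
245 ⊕ 170 =  95
238 ⊕  12 = 226
 42 ⊕ 125 =  87
183 ⊕ 147 =  36

76e23a55fc5fe25724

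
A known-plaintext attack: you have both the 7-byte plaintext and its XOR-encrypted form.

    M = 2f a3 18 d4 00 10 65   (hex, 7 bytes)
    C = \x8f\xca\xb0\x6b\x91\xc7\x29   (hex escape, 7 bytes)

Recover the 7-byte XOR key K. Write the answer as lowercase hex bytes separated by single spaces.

Since C = M ⊕ K, XORing both sides with M gives K = M ⊕ C.
2f ^ 8f = a0
a3 ^ ca = 69
18 ^ b0 = a8
d4 ^ 6b = bf
00 ^ 91 = 91
10 ^ c7 = d7
65 ^ 29 = 4c

a0 69 a8 bf 91 d7 4c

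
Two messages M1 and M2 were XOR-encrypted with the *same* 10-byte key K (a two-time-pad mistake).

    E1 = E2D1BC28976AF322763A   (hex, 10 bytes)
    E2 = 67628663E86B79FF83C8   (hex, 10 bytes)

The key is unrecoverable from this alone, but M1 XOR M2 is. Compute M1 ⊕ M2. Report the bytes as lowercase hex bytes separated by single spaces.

E1 ⊕ E2 = (M1 ⊕ K) ⊕ (M2 ⊕ K) = M1 ⊕ M2 — the shared key cancels under XOR.
byte 0: e2 ⊕ 67 = 85
byte 1: d1 ⊕ 62 = b3
byte 2: bc ⊕ 86 = 3a
byte 3: 28 ⊕ 63 = 4b
byte 4: 97 ⊕ e8 = 7f
byte 5: 6a ⊕ 6b = 01
byte 6: f3 ⊕ 79 = 8a
byte 7: 22 ⊕ ff = dd
byte 8: 76 ⊕ 83 = f5
byte 9: 3a ⊕ c8 = f2

85 b3 3a 4b 7f 01 8a dd f5 f2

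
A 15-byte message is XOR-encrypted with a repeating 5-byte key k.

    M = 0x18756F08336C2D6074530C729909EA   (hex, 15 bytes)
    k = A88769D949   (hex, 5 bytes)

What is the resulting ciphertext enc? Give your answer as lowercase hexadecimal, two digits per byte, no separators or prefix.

The 5-byte key repeats, so the effective keystream is a8 87 69 d9 49 a8 87 69 d9 49 a8 87 69 d9 49.
byte 0:  24 ^ 168 = 176
byte 1: 117 ^ 135 = 242
byte 2: 111 ^ 105 =   6
byte 3:   8 ^ 217 = 209
byte 4:  51 ^  73 = 122
byte 5: 108 ^ 168 = 196
byte 6:  45 ^ 135 = 170
byte 7:  96 ^ 105 =   9
byte 8: 116 ^ 217 = 173
byte 9:  83 ^  73 =  26
byte 10:  12 ^ 168 = 164
byte 11: 114 ^ 135 = 245
byte 12: 153 ^ 105 = 240
byte 13:   9 ^ 217 = 208
byte 14: 234 ^  73 = 163

b0f206d17ac4aa09ad1aa4f5f0d0a3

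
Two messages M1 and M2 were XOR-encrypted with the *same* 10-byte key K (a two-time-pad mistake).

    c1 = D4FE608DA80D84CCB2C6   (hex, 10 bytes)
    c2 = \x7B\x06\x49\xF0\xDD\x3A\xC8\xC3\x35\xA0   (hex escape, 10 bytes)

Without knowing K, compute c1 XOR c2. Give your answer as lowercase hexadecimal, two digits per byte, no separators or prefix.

aff8297d75374c0f8766

c1 ⊕ c2 = (M1 ⊕ K) ⊕ (M2 ⊕ K) = M1 ⊕ M2 — the shared key cancels under XOR.
d4 XOR 7b = af
fe XOR 06 = f8
60 XOR 49 = 29
8d XOR f0 = 7d
a8 XOR dd = 75
0d XOR 3a = 37
84 XOR c8 = 4c
cc XOR c3 = 0f
b2 XOR 35 = 87
c6 XOR a0 = 66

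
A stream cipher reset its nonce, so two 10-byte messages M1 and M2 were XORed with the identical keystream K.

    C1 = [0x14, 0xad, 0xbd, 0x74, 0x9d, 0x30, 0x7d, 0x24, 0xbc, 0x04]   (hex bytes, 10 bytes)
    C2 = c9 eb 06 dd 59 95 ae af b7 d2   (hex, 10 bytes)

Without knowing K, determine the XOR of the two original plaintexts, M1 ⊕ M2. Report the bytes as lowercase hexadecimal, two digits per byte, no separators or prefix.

dd46bba9c4a5d38b0bd6

C1 ⊕ C2 = (M1 ⊕ K) ⊕ (M2 ⊕ K) = M1 ⊕ M2 — the shared key cancels under XOR.
14 xor c9 = dd
ad xor eb = 46
bd xor 06 = bb
74 xor dd = a9
9d xor 59 = c4
30 xor 95 = a5
7d xor ae = d3
24 xor af = 8b
bc xor b7 = 0b
04 xor d2 = d6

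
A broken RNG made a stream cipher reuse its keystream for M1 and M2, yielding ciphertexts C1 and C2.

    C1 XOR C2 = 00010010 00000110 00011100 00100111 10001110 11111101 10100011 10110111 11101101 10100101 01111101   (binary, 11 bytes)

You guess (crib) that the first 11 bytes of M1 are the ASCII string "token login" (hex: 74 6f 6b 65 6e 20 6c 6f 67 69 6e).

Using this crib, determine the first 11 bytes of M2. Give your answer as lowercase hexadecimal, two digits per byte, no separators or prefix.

66697742e0ddcfd88acc13

Since C1 ⊕ C2 = M1 ⊕ M2, XORing with the guessed M1 bytes yields the corresponding M2 bytes: M2 = (C1 ⊕ C2) ⊕ M1.
byte 0:  18 xor 116 = 102
byte 1:   6 xor 111 = 105
byte 2:  28 xor 107 = 119
byte 3:  39 xor 101 =  66
byte 4: 142 xor 110 = 224
byte 5: 253 xor  32 = 221
byte 6: 163 xor 108 = 207
byte 7: 183 xor 111 = 216
byte 8: 237 xor 103 = 138
byte 9: 165 xor 105 = 204
byte 10: 125 xor 110 =  19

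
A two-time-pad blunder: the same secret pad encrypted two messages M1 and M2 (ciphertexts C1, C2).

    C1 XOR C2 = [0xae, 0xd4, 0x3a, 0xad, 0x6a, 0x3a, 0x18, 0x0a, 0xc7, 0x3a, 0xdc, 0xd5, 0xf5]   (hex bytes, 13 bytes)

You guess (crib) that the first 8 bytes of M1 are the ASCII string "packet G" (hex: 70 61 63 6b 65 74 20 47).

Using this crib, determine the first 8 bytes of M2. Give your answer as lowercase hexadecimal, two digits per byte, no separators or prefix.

Since C1 ⊕ C2 = M1 ⊕ M2, XORing with the guessed M1 bytes yields the corresponding M2 bytes: M2 = (C1 ⊕ C2) ⊕ M1.
byte 0: ae ^ 70 = de
byte 1: d4 ^ 61 = b5
byte 2: 3a ^ 63 = 59
byte 3: ad ^ 6b = c6
byte 4: 6a ^ 65 = 0f
byte 5: 3a ^ 74 = 4e
byte 6: 18 ^ 20 = 38
byte 7: 0a ^ 47 = 4d

deb559c60f4e384d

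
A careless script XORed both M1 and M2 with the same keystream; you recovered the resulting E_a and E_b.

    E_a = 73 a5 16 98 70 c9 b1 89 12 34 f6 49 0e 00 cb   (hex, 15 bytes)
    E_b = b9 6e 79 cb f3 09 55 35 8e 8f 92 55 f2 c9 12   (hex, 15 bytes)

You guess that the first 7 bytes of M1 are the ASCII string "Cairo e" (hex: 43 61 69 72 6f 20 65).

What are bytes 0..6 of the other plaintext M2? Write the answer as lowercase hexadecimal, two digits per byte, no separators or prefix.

First, E_a ⊕ E_b = (M1 ⊕ K) ⊕ (M2 ⊕ K) = M1 ⊕ M2, so the key drops out. Then M2 = (M1 ⊕ M2) ⊕ M1 over the first 7 bytes.
byte 0: (73 ⊕ b9) ⊕ 43 = ca ⊕ 43 = 89
byte 1: (a5 ⊕ 6e) ⊕ 61 = cb ⊕ 61 = aa
byte 2: (16 ⊕ 79) ⊕ 69 = 6f ⊕ 69 = 06
byte 3: (98 ⊕ cb) ⊕ 72 = 53 ⊕ 72 = 21
byte 4: (70 ⊕ f3) ⊕ 6f = 83 ⊕ 6f = ec
byte 5: (c9 ⊕ 09) ⊕ 20 = c0 ⊕ 20 = e0
byte 6: (b1 ⊕ 55) ⊕ 65 = e4 ⊕ 65 = 81

89aa0621ece081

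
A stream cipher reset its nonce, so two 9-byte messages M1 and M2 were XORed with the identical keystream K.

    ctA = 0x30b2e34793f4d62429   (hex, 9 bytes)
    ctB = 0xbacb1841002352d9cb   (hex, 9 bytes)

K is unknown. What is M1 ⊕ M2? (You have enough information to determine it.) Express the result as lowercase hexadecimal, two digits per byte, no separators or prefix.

ctA ⊕ ctB = (M1 ⊕ K) ⊕ (M2 ⊕ K) = M1 ⊕ M2 — the shared key cancels under XOR.
byte 0: 30 xor ba = 8a
byte 1: b2 xor cb = 79
byte 2: e3 xor 18 = fb
byte 3: 47 xor 41 = 06
byte 4: 93 xor 00 = 93
byte 5: f4 xor 23 = d7
byte 6: d6 xor 52 = 84
byte 7: 24 xor d9 = fd
byte 8: 29 xor cb = e2

8a79fb0693d784fde2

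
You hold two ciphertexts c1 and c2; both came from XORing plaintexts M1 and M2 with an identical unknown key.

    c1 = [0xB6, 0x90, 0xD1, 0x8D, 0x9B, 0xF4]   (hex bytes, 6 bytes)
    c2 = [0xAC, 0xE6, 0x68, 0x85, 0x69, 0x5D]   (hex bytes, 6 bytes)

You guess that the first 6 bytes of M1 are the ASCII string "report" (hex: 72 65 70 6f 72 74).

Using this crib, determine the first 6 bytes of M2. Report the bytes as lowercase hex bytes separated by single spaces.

First, c1 ⊕ c2 = (M1 ⊕ K) ⊕ (M2 ⊕ K) = M1 ⊕ M2, so the key drops out. Then M2 = (M1 ⊕ M2) ⊕ M1 over the first 6 bytes.
byte 0: (b6 xor ac) xor 72 = 1a xor 72 = 68
byte 1: (90 xor e6) xor 65 = 76 xor 65 = 13
byte 2: (d1 xor 68) xor 70 = b9 xor 70 = c9
byte 3: (8d xor 85) xor 6f = 08 xor 6f = 67
byte 4: (9b xor 69) xor 72 = f2 xor 72 = 80
byte 5: (f4 xor 5d) xor 74 = a9 xor 74 = dd

68 13 c9 67 80 dd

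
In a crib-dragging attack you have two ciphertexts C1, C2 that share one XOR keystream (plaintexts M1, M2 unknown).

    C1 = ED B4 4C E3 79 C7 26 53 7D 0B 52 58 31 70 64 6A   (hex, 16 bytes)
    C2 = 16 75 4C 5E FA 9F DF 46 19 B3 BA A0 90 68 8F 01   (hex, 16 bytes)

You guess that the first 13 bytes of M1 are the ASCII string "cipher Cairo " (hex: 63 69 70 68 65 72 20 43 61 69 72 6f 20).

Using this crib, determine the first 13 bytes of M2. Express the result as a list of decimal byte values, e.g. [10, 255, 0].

First, C1 ⊕ C2 = (M1 ⊕ K) ⊕ (M2 ⊕ K) = M1 ⊕ M2, so the key drops out. Then M2 = (M1 ⊕ M2) ⊕ M1 over the first 13 bytes.
byte 0: (ed xor 16) xor 63 = fb xor 63 = 98
byte 1: (b4 xor 75) xor 69 = c1 xor 69 = a8
byte 2: (4c xor 4c) xor 70 = 00 xor 70 = 70
byte 3: (e3 xor 5e) xor 68 = bd xor 68 = d5
byte 4: (79 xor fa) xor 65 = 83 xor 65 = e6
byte 5: (c7 xor 9f) xor 72 = 58 xor 72 = 2a
byte 6: (26 xor df) xor 20 = f9 xor 20 = d9
byte 7: (53 xor 46) xor 43 = 15 xor 43 = 56
byte 8: (7d xor 19) xor 61 = 64 xor 61 = 05
byte 9: (0b xor b3) xor 69 = b8 xor 69 = d1
byte 10: (52 xor ba) xor 72 = e8 xor 72 = 9a
byte 11: (58 xor a0) xor 6f = f8 xor 6f = 97
byte 12: (31 xor 90) xor 20 = a1 xor 20 = 81

[152, 168, 112, 213, 230, 42, 217, 86, 5, 209, 154, 151, 129]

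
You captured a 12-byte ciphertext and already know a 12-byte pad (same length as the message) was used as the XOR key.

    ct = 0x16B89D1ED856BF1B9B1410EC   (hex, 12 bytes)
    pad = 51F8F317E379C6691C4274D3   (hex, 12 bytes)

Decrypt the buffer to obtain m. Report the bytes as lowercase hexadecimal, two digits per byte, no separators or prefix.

47406e093b2f79728756643f

byte 0: 16 ⊕ 51 = 47
byte 1: b8 ⊕ f8 = 40
byte 2: 9d ⊕ f3 = 6e
byte 3: 1e ⊕ 17 = 09
byte 4: d8 ⊕ e3 = 3b
byte 5: 56 ⊕ 79 = 2f
byte 6: bf ⊕ c6 = 79
byte 7: 1b ⊕ 69 = 72
byte 8: 9b ⊕ 1c = 87
byte 9: 14 ⊕ 42 = 56
byte 10: 10 ⊕ 74 = 64
byte 11: ec ⊕ d3 = 3f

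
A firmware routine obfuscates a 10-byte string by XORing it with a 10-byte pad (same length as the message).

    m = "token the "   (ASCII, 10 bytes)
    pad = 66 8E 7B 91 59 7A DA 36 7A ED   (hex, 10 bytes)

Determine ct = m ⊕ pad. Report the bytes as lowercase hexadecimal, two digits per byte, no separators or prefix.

XOR is its own inverse, so applying the key byte-wise gives the result directly.
byte 0: 74 XOR 66 = 12
byte 1: 6f XOR 8e = e1
byte 2: 6b XOR 7b = 10
byte 3: 65 XOR 91 = f4
byte 4: 6e XOR 59 = 37
byte 5: 20 XOR 7a = 5a
byte 6: 74 XOR da = ae
byte 7: 68 XOR 36 = 5e
byte 8: 65 XOR 7a = 1f
byte 9: 20 XOR ed = cd

12e110f4375aae5e1fcd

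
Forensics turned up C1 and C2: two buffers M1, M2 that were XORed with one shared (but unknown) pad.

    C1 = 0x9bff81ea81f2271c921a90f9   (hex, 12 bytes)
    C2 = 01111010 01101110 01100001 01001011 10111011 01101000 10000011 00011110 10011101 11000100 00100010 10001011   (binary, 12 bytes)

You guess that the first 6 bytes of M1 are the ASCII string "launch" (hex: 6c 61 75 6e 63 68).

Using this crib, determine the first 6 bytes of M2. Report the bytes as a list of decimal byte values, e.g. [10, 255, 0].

[141, 240, 149, 207, 89, 242]

First, C1 ⊕ C2 = (M1 ⊕ K) ⊕ (M2 ⊕ K) = M1 ⊕ M2, so the key drops out. Then M2 = (M1 ⊕ M2) ⊕ M1 over the first 6 bytes.
byte 0: (9b xor 7a) xor 6c = e1 xor 6c = 8d
byte 1: (ff xor 6e) xor 61 = 91 xor 61 = f0
byte 2: (81 xor 61) xor 75 = e0 xor 75 = 95
byte 3: (ea xor 4b) xor 6e = a1 xor 6e = cf
byte 4: (81 xor bb) xor 63 = 3a xor 63 = 59
byte 5: (f2 xor 68) xor 68 = 9a xor 68 = f2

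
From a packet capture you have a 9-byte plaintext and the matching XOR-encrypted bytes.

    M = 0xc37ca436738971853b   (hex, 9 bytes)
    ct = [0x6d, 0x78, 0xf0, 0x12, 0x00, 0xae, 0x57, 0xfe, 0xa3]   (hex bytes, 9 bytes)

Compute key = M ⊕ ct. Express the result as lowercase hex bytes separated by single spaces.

Since ct = M ⊕ key, XORing both sides with M gives key = M ⊕ ct.
byte 0: 195 XOR 109 = 174
byte 1: 124 XOR 120 =   4
byte 2: 164 XOR 240 =  84
byte 3:  54 XOR  18 =  36
byte 4: 115 XOR   0 = 115
byte 5: 137 XOR 174 =  39
byte 6: 113 XOR  87 =  38
byte 7: 133 XOR 254 = 123
byte 8:  59 XOR 163 = 152

ae 04 54 24 73 27 26 7b 98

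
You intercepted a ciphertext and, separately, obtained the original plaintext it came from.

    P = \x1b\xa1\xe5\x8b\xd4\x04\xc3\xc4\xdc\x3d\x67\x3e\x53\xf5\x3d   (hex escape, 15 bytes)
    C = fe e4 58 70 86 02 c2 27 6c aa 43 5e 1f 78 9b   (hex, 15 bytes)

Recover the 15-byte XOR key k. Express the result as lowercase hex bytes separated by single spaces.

e5 45 bd fb 52 06 01 e3 b0 97 24 60 4c 8d a6

Since C = P ⊕ k, XORing both sides with P gives k = P ⊕ C.
byte 0: 00011011 xor 11111110 = 11100101
byte 1: 10100001 xor 11100100 = 01000101
byte 2: 11100101 xor 01011000 = 10111101
byte 3: 10001011 xor 01110000 = 11111011
byte 4: 11010100 xor 10000110 = 01010010
byte 5: 00000100 xor 00000010 = 00000110
byte 6: 11000011 xor 11000010 = 00000001
byte 7: 11000100 xor 00100111 = 11100011
byte 8: 11011100 xor 01101100 = 10110000
byte 9: 00111101 xor 10101010 = 10010111
byte 10: 01100111 xor 01000011 = 00100100
byte 11: 00111110 xor 01011110 = 01100000
byte 12: 01010011 xor 00011111 = 01001100
byte 13: 11110101 xor 01111000 = 10001101
byte 14: 00111101 xor 10011011 = 10100110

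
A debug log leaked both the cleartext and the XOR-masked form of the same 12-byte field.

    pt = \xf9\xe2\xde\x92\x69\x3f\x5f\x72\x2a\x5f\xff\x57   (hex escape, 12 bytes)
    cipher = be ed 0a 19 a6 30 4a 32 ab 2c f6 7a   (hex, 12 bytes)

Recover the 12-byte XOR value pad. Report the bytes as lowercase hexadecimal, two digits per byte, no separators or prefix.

Since cipher = pt ⊕ pad, XORing both sides with pt gives pad = pt ⊕ cipher.
f9 xor be = 47
e2 xor ed = 0f
de xor 0a = d4
92 xor 19 = 8b
69 xor a6 = cf
3f xor 30 = 0f
5f xor 4a = 15
72 xor 32 = 40
2a xor ab = 81
5f xor 2c = 73
ff xor f6 = 09
57 xor 7a = 2d

470fd48bcf0f15408173092d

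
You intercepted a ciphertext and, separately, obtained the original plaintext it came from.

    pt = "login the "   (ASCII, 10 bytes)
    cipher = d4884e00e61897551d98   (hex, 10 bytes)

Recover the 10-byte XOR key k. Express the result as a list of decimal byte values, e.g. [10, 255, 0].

Since cipher = pt ⊕ k, XORing both sides with pt gives k = pt ⊕ cipher.
byte 0: 6c XOR d4 = b8
byte 1: 6f XOR 88 = e7
byte 2: 67 XOR 4e = 29
byte 3: 69 XOR 00 = 69
byte 4: 6e XOR e6 = 88
byte 5: 20 XOR 18 = 38
byte 6: 74 XOR 97 = e3
byte 7: 68 XOR 55 = 3d
byte 8: 65 XOR 1d = 78
byte 9: 20 XOR 98 = b8

[184, 231, 41, 105, 136, 56, 227, 61, 120, 184]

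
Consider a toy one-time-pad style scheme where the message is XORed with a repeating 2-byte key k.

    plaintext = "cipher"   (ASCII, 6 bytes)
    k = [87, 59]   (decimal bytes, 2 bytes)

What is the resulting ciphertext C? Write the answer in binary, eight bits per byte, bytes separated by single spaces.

The 2-byte key repeats, so the effective keystream is 57 3b 57 3b 57 3b.
byte 0: 01100011 ⊕ 01010111 = 00110100
byte 1: 01101001 ⊕ 00111011 = 01010010
byte 2: 01110000 ⊕ 01010111 = 00100111
byte 3: 01101000 ⊕ 00111011 = 01010011
byte 4: 01100101 ⊕ 01010111 = 00110010
byte 5: 01110010 ⊕ 00111011 = 01001001

00110100 01010010 00100111 01010011 00110010 01001001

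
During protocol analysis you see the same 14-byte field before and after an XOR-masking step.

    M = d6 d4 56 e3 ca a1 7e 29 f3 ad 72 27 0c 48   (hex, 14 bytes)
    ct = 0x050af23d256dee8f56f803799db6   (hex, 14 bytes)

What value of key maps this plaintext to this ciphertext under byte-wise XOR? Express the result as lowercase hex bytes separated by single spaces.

d3 de a4 de ef cc 90 a6 a5 55 71 5e 91 fe

Since ct = M ⊕ key, XORing both sides with M gives key = M ⊕ ct.
byte 0: d6 xor 05 = d3
byte 1: d4 xor 0a = de
byte 2: 56 xor f2 = a4
byte 3: e3 xor 3d = de
byte 4: ca xor 25 = ef
byte 5: a1 xor 6d = cc
byte 6: 7e xor ee = 90
byte 7: 29 xor 8f = a6
byte 8: f3 xor 56 = a5
byte 9: ad xor f8 = 55
byte 10: 72 xor 03 = 71
byte 11: 27 xor 79 = 5e
byte 12: 0c xor 9d = 91
byte 13: 48 xor b6 = fe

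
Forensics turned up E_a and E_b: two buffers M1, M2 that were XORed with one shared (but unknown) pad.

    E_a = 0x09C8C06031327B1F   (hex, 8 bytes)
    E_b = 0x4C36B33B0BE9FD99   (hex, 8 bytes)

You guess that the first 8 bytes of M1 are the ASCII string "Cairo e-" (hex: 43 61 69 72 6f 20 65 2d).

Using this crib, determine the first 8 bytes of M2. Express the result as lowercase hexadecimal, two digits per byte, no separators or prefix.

069f1a2955fbe3ab

First, E_a ⊕ E_b = (M1 ⊕ K) ⊕ (M2 ⊕ K) = M1 ⊕ M2, so the key drops out. Then M2 = (M1 ⊕ M2) ⊕ M1 over the first 8 bytes.
byte 0: (09 XOR 4c) XOR 43 = 45 XOR 43 = 06
byte 1: (c8 XOR 36) XOR 61 = fe XOR 61 = 9f
byte 2: (c0 XOR b3) XOR 69 = 73 XOR 69 = 1a
byte 3: (60 XOR 3b) XOR 72 = 5b XOR 72 = 29
byte 4: (31 XOR 0b) XOR 6f = 3a XOR 6f = 55
byte 5: (32 XOR e9) XOR 20 = db XOR 20 = fb
byte 6: (7b XOR fd) XOR 65 = 86 XOR 65 = e3
byte 7: (1f XOR 99) XOR 2d = 86 XOR 2d = ab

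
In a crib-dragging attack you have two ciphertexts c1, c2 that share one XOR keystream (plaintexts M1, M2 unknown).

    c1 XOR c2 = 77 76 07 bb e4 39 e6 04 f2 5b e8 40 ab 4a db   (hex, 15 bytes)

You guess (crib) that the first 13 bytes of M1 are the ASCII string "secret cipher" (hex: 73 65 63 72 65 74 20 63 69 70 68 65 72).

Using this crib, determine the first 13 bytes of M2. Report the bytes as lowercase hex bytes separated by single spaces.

04 13 64 c9 81 4d c6 67 9b 2b 80 25 d9

Since c1 ⊕ c2 = M1 ⊕ M2, XORing with the guessed M1 bytes yields the corresponding M2 bytes: M2 = (c1 ⊕ c2) ⊕ M1.
77 ⊕ 73 = 04
76 ⊕ 65 = 13
07 ⊕ 63 = 64
bb ⊕ 72 = c9
e4 ⊕ 65 = 81
39 ⊕ 74 = 4d
e6 ⊕ 20 = c6
04 ⊕ 63 = 67
f2 ⊕ 69 = 9b
5b ⊕ 70 = 2b
e8 ⊕ 68 = 80
40 ⊕ 65 = 25
ab ⊕ 72 = d9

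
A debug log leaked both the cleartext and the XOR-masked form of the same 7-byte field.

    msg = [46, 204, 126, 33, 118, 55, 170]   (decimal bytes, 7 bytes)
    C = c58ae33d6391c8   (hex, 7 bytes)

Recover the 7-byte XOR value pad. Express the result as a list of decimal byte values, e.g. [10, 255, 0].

[235, 70, 157, 28, 21, 166, 98]

Since C = msg ⊕ pad, XORing both sides with msg gives pad = msg ⊕ C.
2e XOR c5 = eb
cc XOR 8a = 46
7e XOR e3 = 9d
21 XOR 3d = 1c
76 XOR 63 = 15
37 XOR 91 = a6
aa XOR c8 = 62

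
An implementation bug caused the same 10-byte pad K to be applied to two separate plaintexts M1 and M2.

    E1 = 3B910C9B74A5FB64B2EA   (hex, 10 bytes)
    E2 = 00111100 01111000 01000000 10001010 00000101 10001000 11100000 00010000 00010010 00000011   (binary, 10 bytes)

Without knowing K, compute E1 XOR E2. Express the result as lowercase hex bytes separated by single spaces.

E1 ⊕ E2 = (M1 ⊕ K) ⊕ (M2 ⊕ K) = M1 ⊕ M2 — the shared key cancels under XOR.
3b xor 3c = 07
91 xor 78 = e9
0c xor 40 = 4c
9b xor 8a = 11
74 xor 05 = 71
a5 xor 88 = 2d
fb xor e0 = 1b
64 xor 10 = 74
b2 xor 12 = a0
ea xor 03 = e9

07 e9 4c 11 71 2d 1b 74 a0 e9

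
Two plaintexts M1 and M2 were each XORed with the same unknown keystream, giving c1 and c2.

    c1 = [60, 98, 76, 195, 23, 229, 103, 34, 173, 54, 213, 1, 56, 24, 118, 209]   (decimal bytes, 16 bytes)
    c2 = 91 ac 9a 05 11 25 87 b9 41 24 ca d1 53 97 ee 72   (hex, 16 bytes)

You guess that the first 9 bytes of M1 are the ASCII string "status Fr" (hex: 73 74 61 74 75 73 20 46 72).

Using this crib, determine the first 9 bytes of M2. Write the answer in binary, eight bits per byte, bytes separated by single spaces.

First, c1 ⊕ c2 = (M1 ⊕ K) ⊕ (M2 ⊕ K) = M1 ⊕ M2, so the key drops out. Then M2 = (M1 ⊕ M2) ⊕ M1 over the first 9 bytes.
byte 0: (3c XOR 91) XOR 73 = ad XOR 73 = de
byte 1: (62 XOR ac) XOR 74 = ce XOR 74 = ba
byte 2: (4c XOR 9a) XOR 61 = d6 XOR 61 = b7
byte 3: (c3 XOR 05) XOR 74 = c6 XOR 74 = b2
byte 4: (17 XOR 11) XOR 75 = 06 XOR 75 = 73
byte 5: (e5 XOR 25) XOR 73 = c0 XOR 73 = b3
byte 6: (67 XOR 87) XOR 20 = e0 XOR 20 = c0
byte 7: (22 XOR b9) XOR 46 = 9b XOR 46 = dd
byte 8: (ad XOR 41) XOR 72 = ec XOR 72 = 9e

11011110 10111010 10110111 10110010 01110011 10110011 11000000 11011101 10011110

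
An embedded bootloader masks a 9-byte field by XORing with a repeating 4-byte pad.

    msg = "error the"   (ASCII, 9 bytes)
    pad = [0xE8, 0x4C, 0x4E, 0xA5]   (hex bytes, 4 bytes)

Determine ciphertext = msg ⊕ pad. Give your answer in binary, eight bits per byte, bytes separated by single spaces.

10001101 00111110 00111100 11001010 10011010 01101100 00111010 11001101 10001101

The 4-byte key repeats, so the effective keystream is e8 4c 4e a5 e8 4c 4e a5 e8.
byte 0: 01100101 ^ 11101000 = 10001101
byte 1: 01110010 ^ 01001100 = 00111110
byte 2: 01110010 ^ 01001110 = 00111100
byte 3: 01101111 ^ 10100101 = 11001010
byte 4: 01110010 ^ 11101000 = 10011010
byte 5: 00100000 ^ 01001100 = 01101100
byte 6: 01110100 ^ 01001110 = 00111010
byte 7: 01101000 ^ 10100101 = 11001101
byte 8: 01100101 ^ 11101000 = 10001101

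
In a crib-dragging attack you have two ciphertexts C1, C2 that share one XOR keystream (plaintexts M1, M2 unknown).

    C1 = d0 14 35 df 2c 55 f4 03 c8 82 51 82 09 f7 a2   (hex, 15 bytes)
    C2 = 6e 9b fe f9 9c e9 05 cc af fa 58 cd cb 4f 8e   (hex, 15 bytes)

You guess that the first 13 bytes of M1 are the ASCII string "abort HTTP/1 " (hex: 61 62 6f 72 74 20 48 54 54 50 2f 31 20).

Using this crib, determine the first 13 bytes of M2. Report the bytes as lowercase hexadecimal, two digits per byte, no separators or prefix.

dfeda454c49cb99b3328267ee2

First, C1 ⊕ C2 = (M1 ⊕ K) ⊕ (M2 ⊕ K) = M1 ⊕ M2, so the key drops out. Then M2 = (M1 ⊕ M2) ⊕ M1 over the first 13 bytes.
byte 0: (d0 ^ 6e) ^ 61 = be ^ 61 = df
byte 1: (14 ^ 9b) ^ 62 = 8f ^ 62 = ed
byte 2: (35 ^ fe) ^ 6f = cb ^ 6f = a4
byte 3: (df ^ f9) ^ 72 = 26 ^ 72 = 54
byte 4: (2c ^ 9c) ^ 74 = b0 ^ 74 = c4
byte 5: (55 ^ e9) ^ 20 = bc ^ 20 = 9c
byte 6: (f4 ^ 05) ^ 48 = f1 ^ 48 = b9
byte 7: (03 ^ cc) ^ 54 = cf ^ 54 = 9b
byte 8: (c8 ^ af) ^ 54 = 67 ^ 54 = 33
byte 9: (82 ^ fa) ^ 50 = 78 ^ 50 = 28
byte 10: (51 ^ 58) ^ 2f = 09 ^ 2f = 26
byte 11: (82 ^ cd) ^ 31 = 4f ^ 31 = 7e
byte 12: (09 ^ cb) ^ 20 = c2 ^ 20 = e2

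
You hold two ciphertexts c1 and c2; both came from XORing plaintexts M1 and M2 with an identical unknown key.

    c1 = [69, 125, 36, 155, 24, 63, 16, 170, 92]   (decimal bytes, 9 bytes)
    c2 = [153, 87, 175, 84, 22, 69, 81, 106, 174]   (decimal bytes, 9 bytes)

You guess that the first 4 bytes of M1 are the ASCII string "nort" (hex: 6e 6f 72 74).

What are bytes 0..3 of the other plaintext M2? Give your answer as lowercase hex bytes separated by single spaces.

First, c1 ⊕ c2 = (M1 ⊕ K) ⊕ (M2 ⊕ K) = M1 ⊕ M2, so the key drops out. Then M2 = (M1 ⊕ M2) ⊕ M1 over the first 4 bytes.
byte 0: (45 xor 99) xor 6e = dc xor 6e = b2
byte 1: (7d xor 57) xor 6f = 2a xor 6f = 45
byte 2: (24 xor af) xor 72 = 8b xor 72 = f9
byte 3: (9b xor 54) xor 74 = cf xor 74 = bb

b2 45 f9 bb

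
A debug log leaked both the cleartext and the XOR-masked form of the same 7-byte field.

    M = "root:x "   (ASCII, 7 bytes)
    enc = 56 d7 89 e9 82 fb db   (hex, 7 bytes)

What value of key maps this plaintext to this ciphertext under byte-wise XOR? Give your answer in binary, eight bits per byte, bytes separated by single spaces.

00100100 10111000 11100110 10011101 10111000 10000011 11111011

Since enc = M ⊕ key, XORing both sides with M gives key = M ⊕ enc.
byte 0: 114 XOR  86 =  36
byte 1: 111 XOR 215 = 184
byte 2: 111 XOR 137 = 230
byte 3: 116 XOR 233 = 157
byte 4:  58 XOR 130 = 184
byte 5: 120 XOR 251 = 131
byte 6:  32 XOR 219 = 251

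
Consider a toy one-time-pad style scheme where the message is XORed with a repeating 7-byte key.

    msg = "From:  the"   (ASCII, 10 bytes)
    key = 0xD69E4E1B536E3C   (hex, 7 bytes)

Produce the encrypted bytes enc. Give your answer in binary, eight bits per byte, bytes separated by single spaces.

10010000 11101100 00100001 01110110 01101001 01001110 00011100 10100010 11110110 00101011

The 7-byte key repeats, so the effective keystream is d6 9e 4e 1b 53 6e 3c d6 9e 4e.
byte 0:  70 ^ 214 = 144
byte 1: 114 ^ 158 = 236
byte 2: 111 ^  78 =  33
byte 3: 109 ^  27 = 118
byte 4:  58 ^  83 = 105
byte 5:  32 ^ 110 =  78
byte 6:  32 ^  60 =  28
byte 7: 116 ^ 214 = 162
byte 8: 104 ^ 158 = 246
byte 9: 101 ^  78 =  43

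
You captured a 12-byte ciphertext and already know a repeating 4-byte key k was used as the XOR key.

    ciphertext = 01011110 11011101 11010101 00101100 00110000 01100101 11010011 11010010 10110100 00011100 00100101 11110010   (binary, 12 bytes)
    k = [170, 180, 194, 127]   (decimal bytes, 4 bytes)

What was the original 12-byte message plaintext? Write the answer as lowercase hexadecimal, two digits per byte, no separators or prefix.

f46917539ad111ad1ea8e78d

The 4-byte key repeats, so the effective keystream is aa b4 c2 7f aa b4 c2 7f aa b4 c2 7f.
byte 0: 5e xor aa = f4
byte 1: dd xor b4 = 69
byte 2: d5 xor c2 = 17
byte 3: 2c xor 7f = 53
byte 4: 30 xor aa = 9a
byte 5: 65 xor b4 = d1
byte 6: d3 xor c2 = 11
byte 7: d2 xor 7f = ad
byte 8: b4 xor aa = 1e
byte 9: 1c xor b4 = a8
byte 10: 25 xor c2 = e7
byte 11: f2 xor 7f = 8d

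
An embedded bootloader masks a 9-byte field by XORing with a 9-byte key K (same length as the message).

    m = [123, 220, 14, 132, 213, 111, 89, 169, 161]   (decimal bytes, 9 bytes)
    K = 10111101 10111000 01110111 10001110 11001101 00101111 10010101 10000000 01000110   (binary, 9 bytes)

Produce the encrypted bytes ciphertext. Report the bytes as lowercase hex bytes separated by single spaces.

c6 64 79 0a 18 40 cc 29 e7

XOR is its own inverse, so applying the key byte-wise gives the result directly.
7b XOR bd = c6
dc XOR b8 = 64
0e XOR 77 = 79
84 XOR 8e = 0a
d5 XOR cd = 18
6f XOR 2f = 40
59 XOR 95 = cc
a9 XOR 80 = 29
a1 XOR 46 = e7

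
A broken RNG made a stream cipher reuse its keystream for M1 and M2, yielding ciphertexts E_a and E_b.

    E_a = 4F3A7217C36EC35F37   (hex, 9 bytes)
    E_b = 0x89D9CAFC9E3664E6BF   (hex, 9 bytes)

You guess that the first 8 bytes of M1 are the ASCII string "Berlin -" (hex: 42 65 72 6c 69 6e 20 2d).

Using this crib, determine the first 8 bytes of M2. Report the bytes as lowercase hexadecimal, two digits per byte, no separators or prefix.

8486ca8734368794

First, E_a ⊕ E_b = (M1 ⊕ K) ⊕ (M2 ⊕ K) = M1 ⊕ M2, so the key drops out. Then M2 = (M1 ⊕ M2) ⊕ M1 over the first 8 bytes.
byte 0: (4f ⊕ 89) ⊕ 42 = c6 ⊕ 42 = 84
byte 1: (3a ⊕ d9) ⊕ 65 = e3 ⊕ 65 = 86
byte 2: (72 ⊕ ca) ⊕ 72 = b8 ⊕ 72 = ca
byte 3: (17 ⊕ fc) ⊕ 6c = eb ⊕ 6c = 87
byte 4: (c3 ⊕ 9e) ⊕ 69 = 5d ⊕ 69 = 34
byte 5: (6e ⊕ 36) ⊕ 6e = 58 ⊕ 6e = 36
byte 6: (c3 ⊕ 64) ⊕ 20 = a7 ⊕ 20 = 87
byte 7: (5f ⊕ e6) ⊕ 2d = b9 ⊕ 2d = 94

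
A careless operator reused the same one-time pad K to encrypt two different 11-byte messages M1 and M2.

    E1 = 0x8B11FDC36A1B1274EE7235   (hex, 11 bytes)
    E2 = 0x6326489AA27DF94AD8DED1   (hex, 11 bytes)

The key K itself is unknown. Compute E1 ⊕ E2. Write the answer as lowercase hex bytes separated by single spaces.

E1 ⊕ E2 = (M1 ⊕ K) ⊕ (M2 ⊕ K) = M1 ⊕ M2 — the shared key cancels under XOR.
8b ^ 63 = e8
11 ^ 26 = 37
fd ^ 48 = b5
c3 ^ 9a = 59
6a ^ a2 = c8
1b ^ 7d = 66
12 ^ f9 = eb
74 ^ 4a = 3e
ee ^ d8 = 36
72 ^ de = ac
35 ^ d1 = e4

e8 37 b5 59 c8 66 eb 3e 36 ac e4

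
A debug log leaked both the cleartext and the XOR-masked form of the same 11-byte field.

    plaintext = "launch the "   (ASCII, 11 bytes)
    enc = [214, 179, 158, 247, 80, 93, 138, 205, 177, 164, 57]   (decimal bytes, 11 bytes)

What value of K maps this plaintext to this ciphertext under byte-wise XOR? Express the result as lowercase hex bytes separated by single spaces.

Since enc = plaintext ⊕ K, XORing both sides with plaintext gives K = plaintext ⊕ enc.
byte 0: 01101100 ⊕ 11010110 = 10111010
byte 1: 01100001 ⊕ 10110011 = 11010010
byte 2: 01110101 ⊕ 10011110 = 11101011
byte 3: 01101110 ⊕ 11110111 = 10011001
byte 4: 01100011 ⊕ 01010000 = 00110011
byte 5: 01101000 ⊕ 01011101 = 00110101
byte 6: 00100000 ⊕ 10001010 = 10101010
byte 7: 01110100 ⊕ 11001101 = 10111001
byte 8: 01101000 ⊕ 10110001 = 11011001
byte 9: 01100101 ⊕ 10100100 = 11000001
byte 10: 00100000 ⊕ 00111001 = 00011001

ba d2 eb 99 33 35 aa b9 d9 c1 19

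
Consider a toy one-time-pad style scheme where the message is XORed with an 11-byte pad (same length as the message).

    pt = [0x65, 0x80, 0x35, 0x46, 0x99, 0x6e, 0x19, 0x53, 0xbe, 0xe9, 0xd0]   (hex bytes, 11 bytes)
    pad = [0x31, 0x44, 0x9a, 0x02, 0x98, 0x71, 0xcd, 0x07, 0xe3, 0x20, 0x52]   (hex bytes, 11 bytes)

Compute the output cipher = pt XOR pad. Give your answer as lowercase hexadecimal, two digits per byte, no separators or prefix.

54c4af44011fd4545dc982

01100101 XOR 00110001 = 01010100
10000000 XOR 01000100 = 11000100
00110101 XOR 10011010 = 10101111
01000110 XOR 00000010 = 01000100
10011001 XOR 10011000 = 00000001
01101110 XOR 01110001 = 00011111
00011001 XOR 11001101 = 11010100
01010011 XOR 00000111 = 01010100
10111110 XOR 11100011 = 01011101
11101001 XOR 00100000 = 11001001
11010000 XOR 01010010 = 10000010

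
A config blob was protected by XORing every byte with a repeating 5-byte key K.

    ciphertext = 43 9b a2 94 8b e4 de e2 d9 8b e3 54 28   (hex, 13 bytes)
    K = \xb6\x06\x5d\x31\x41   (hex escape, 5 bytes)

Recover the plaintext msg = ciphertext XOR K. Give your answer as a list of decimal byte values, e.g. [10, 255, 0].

The 5-byte key repeats, so the effective keystream is b6 06 5d 31 41 b6 06 5d 31 41 b6 06 5d.
byte 0: 43 ^ b6 = f5
byte 1: 9b ^ 06 = 9d
byte 2: a2 ^ 5d = ff
byte 3: 94 ^ 31 = a5
byte 4: 8b ^ 41 = ca
byte 5: e4 ^ b6 = 52
byte 6: de ^ 06 = d8
byte 7: e2 ^ 5d = bf
byte 8: d9 ^ 31 = e8
byte 9: 8b ^ 41 = ca
byte 10: e3 ^ b6 = 55
byte 11: 54 ^ 06 = 52
byte 12: 28 ^ 5d = 75

[245, 157, 255, 165, 202, 82, 216, 191, 232, 202, 85, 82, 117]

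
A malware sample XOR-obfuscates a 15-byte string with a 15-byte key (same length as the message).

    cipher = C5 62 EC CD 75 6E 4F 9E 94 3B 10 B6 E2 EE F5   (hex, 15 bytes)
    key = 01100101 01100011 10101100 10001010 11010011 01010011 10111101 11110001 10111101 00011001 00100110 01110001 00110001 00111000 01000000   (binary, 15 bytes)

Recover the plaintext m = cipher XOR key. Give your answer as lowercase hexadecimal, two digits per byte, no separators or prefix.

a0014047a63df26f292236c7d3d6b5

XOR is its own inverse, so applying the key byte-wise gives the result directly.
c5 ⊕ 65 = a0
62 ⊕ 63 = 01
ec ⊕ ac = 40
cd ⊕ 8a = 47
75 ⊕ d3 = a6
6e ⊕ 53 = 3d
4f ⊕ bd = f2
9e ⊕ f1 = 6f
94 ⊕ bd = 29
3b ⊕ 19 = 22
10 ⊕ 26 = 36
b6 ⊕ 71 = c7
e2 ⊕ 31 = d3
ee ⊕ 38 = d6
f5 ⊕ 40 = b5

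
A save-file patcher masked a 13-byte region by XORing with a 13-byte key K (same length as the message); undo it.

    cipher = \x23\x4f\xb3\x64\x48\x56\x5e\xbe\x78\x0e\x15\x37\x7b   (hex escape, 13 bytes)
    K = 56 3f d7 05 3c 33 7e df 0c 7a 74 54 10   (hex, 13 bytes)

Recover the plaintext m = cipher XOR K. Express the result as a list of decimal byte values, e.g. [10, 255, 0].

[117, 112, 100, 97, 116, 101, 32, 97, 116, 116, 97, 99, 107]

XOR is its own inverse, so applying the key byte-wise gives the result directly.
23 ^ 56 = 75
4f ^ 3f = 70
b3 ^ d7 = 64
64 ^ 05 = 61
48 ^ 3c = 74
56 ^ 33 = 65
5e ^ 7e = 20
be ^ df = 61
78 ^ 0c = 74
0e ^ 7a = 74
15 ^ 74 = 61
37 ^ 54 = 63
7b ^ 10 = 6b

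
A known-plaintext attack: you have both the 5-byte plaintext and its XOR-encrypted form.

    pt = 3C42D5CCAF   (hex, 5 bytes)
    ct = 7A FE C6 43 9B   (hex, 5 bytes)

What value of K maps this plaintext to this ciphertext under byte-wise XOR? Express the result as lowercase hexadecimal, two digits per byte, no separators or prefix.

Since ct = pt ⊕ K, XORing both sides with pt gives K = pt ⊕ ct.
byte 0: 00111100 ⊕ 01111010 = 01000110
byte 1: 01000010 ⊕ 11111110 = 10111100
byte 2: 11010101 ⊕ 11000110 = 00010011
byte 3: 11001100 ⊕ 01000011 = 10001111
byte 4: 10101111 ⊕ 10011011 = 00110100

46bc138f34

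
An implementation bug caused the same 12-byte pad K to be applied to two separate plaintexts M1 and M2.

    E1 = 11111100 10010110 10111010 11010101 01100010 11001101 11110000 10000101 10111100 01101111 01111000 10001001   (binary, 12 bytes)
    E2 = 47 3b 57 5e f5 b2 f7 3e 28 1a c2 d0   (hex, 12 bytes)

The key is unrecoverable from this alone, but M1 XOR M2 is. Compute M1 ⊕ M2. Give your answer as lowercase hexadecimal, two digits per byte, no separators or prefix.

bbaded8b977f07bb9475ba59

E1 ⊕ E2 = (M1 ⊕ K) ⊕ (M2 ⊕ K) = M1 ⊕ M2 — the shared key cancels under XOR.
fc XOR 47 = bb
96 XOR 3b = ad
ba XOR 57 = ed
d5 XOR 5e = 8b
62 XOR f5 = 97
cd XOR b2 = 7f
f0 XOR f7 = 07
85 XOR 3e = bb
bc XOR 28 = 94
6f XOR 1a = 75
78 XOR c2 = ba
89 XOR d0 = 59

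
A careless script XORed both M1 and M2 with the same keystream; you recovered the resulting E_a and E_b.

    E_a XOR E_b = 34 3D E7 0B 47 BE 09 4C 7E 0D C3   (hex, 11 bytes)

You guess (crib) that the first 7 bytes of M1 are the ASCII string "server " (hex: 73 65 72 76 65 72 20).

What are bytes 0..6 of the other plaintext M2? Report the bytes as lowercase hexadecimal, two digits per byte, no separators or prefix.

4758957d22cc29

Since E_a ⊕ E_b = M1 ⊕ M2, XORing with the guessed M1 bytes yields the corresponding M2 bytes: M2 = (E_a ⊕ E_b) ⊕ M1.
byte 0: 34 xor 73 = 47
byte 1: 3d xor 65 = 58
byte 2: e7 xor 72 = 95
byte 3: 0b xor 76 = 7d
byte 4: 47 xor 65 = 22
byte 5: be xor 72 = cc
byte 6: 09 xor 20 = 29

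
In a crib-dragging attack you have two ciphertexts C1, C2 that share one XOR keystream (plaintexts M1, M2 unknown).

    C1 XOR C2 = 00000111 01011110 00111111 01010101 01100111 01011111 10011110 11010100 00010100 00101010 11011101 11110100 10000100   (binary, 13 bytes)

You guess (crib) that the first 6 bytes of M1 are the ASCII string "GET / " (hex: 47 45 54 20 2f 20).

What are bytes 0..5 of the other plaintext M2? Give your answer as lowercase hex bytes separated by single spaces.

Since C1 ⊕ C2 = M1 ⊕ M2, XORing with the guessed M1 bytes yields the corresponding M2 bytes: M2 = (C1 ⊕ C2) ⊕ M1.
  7 ^  71 =  64
 94 ^  69 =  27
 63 ^  84 = 107
 85 ^  32 = 117
103 ^  47 =  72
 95 ^  32 = 127

40 1b 6b 75 48 7f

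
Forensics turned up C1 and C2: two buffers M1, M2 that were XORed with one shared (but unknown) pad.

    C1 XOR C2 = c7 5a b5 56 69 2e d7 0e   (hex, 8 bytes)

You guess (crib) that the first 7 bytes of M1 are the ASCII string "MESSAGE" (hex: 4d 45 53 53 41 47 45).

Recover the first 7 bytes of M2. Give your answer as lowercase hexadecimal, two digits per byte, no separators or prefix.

Since C1 ⊕ C2 = M1 ⊕ M2, XORing with the guessed M1 bytes yields the corresponding M2 bytes: M2 = (C1 ⊕ C2) ⊕ M1.
byte 0: c7 ⊕ 4d = 8a
byte 1: 5a ⊕ 45 = 1f
byte 2: b5 ⊕ 53 = e6
byte 3: 56 ⊕ 53 = 05
byte 4: 69 ⊕ 41 = 28
byte 5: 2e ⊕ 47 = 69
byte 6: d7 ⊕ 45 = 92

8a1fe605286992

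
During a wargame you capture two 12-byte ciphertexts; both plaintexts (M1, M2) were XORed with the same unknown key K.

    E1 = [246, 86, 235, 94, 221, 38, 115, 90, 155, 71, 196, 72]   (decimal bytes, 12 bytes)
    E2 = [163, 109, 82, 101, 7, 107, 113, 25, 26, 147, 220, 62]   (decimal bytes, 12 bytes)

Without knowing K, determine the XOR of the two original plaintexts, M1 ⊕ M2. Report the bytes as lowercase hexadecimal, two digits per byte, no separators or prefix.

E1 ⊕ E2 = (M1 ⊕ K) ⊕ (M2 ⊕ K) = M1 ⊕ M2 — the shared key cancels under XOR.
f6 ^ a3 = 55
56 ^ 6d = 3b
eb ^ 52 = b9
5e ^ 65 = 3b
dd ^ 07 = da
26 ^ 6b = 4d
73 ^ 71 = 02
5a ^ 19 = 43
9b ^ 1a = 81
47 ^ 93 = d4
c4 ^ dc = 18
48 ^ 3e = 76

553bb93bda4d024381d41876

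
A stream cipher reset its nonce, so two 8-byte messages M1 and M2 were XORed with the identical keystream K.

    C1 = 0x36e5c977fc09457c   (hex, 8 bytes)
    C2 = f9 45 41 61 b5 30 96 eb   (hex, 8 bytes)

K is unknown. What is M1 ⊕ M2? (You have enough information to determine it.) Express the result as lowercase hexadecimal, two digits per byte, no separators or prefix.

C1 ⊕ C2 = (M1 ⊕ K) ⊕ (M2 ⊕ K) = M1 ⊕ M2 — the shared key cancels under XOR.
byte 0: 36 ⊕ f9 = cf
byte 1: e5 ⊕ 45 = a0
byte 2: c9 ⊕ 41 = 88
byte 3: 77 ⊕ 61 = 16
byte 4: fc ⊕ b5 = 49
byte 5: 09 ⊕ 30 = 39
byte 6: 45 ⊕ 96 = d3
byte 7: 7c ⊕ eb = 97

cfa088164939d397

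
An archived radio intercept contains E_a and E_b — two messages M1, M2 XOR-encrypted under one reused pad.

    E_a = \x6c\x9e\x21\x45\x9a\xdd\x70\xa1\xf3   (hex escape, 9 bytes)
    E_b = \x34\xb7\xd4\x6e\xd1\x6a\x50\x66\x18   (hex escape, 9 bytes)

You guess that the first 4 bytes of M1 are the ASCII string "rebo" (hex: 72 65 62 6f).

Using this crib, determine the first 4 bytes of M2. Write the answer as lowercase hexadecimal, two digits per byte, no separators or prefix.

First, E_a ⊕ E_b = (M1 ⊕ K) ⊕ (M2 ⊕ K) = M1 ⊕ M2, so the key drops out. Then M2 = (M1 ⊕ M2) ⊕ M1 over the first 4 bytes.
byte 0: (6c ^ 34) ^ 72 = 58 ^ 72 = 2a
byte 1: (9e ^ b7) ^ 65 = 29 ^ 65 = 4c
byte 2: (21 ^ d4) ^ 62 = f5 ^ 62 = 97
byte 3: (45 ^ 6e) ^ 6f = 2b ^ 6f = 44

2a4c9744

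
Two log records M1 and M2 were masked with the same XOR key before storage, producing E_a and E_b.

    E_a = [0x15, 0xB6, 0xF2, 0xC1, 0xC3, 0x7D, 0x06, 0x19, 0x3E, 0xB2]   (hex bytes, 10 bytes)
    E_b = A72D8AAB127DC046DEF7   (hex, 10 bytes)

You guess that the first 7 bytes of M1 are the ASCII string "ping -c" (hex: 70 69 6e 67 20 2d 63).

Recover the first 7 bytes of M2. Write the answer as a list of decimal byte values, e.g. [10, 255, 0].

First, E_a ⊕ E_b = (M1 ⊕ K) ⊕ (M2 ⊕ K) = M1 ⊕ M2, so the key drops out. Then M2 = (M1 ⊕ M2) ⊕ M1 over the first 7 bytes.
byte 0: (15 ^ a7) ^ 70 = b2 ^ 70 = c2
byte 1: (b6 ^ 2d) ^ 69 = 9b ^ 69 = f2
byte 2: (f2 ^ 8a) ^ 6e = 78 ^ 6e = 16
byte 3: (c1 ^ ab) ^ 67 = 6a ^ 67 = 0d
byte 4: (c3 ^ 12) ^ 20 = d1 ^ 20 = f1
byte 5: (7d ^ 7d) ^ 2d = 00 ^ 2d = 2d
byte 6: (06 ^ c0) ^ 63 = c6 ^ 63 = a5

[194, 242, 22, 13, 241, 45, 165]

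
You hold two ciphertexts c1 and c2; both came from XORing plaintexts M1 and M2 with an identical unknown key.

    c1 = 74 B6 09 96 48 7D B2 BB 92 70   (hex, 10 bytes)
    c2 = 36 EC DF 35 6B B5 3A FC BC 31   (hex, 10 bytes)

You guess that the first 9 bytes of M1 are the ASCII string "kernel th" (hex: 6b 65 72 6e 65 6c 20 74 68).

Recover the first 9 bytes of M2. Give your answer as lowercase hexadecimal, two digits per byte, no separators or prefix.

293fa4cd46a4a83346

First, c1 ⊕ c2 = (M1 ⊕ K) ⊕ (M2 ⊕ K) = M1 ⊕ M2, so the key drops out. Then M2 = (M1 ⊕ M2) ⊕ M1 over the first 9 bytes.
byte 0: (74 ^ 36) ^ 6b = 42 ^ 6b = 29
byte 1: (b6 ^ ec) ^ 65 = 5a ^ 65 = 3f
byte 2: (09 ^ df) ^ 72 = d6 ^ 72 = a4
byte 3: (96 ^ 35) ^ 6e = a3 ^ 6e = cd
byte 4: (48 ^ 6b) ^ 65 = 23 ^ 65 = 46
byte 5: (7d ^ b5) ^ 6c = c8 ^ 6c = a4
byte 6: (b2 ^ 3a) ^ 20 = 88 ^ 20 = a8
byte 7: (bb ^ fc) ^ 74 = 47 ^ 74 = 33
byte 8: (92 ^ bc) ^ 68 = 2e ^ 68 = 46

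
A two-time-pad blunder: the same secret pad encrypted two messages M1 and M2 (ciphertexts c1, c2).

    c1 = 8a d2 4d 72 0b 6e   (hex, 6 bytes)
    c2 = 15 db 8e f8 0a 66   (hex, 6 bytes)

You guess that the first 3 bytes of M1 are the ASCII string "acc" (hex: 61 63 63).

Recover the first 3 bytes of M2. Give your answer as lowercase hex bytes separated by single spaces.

First, c1 ⊕ c2 = (M1 ⊕ K) ⊕ (M2 ⊕ K) = M1 ⊕ M2, so the key drops out. Then M2 = (M1 ⊕ M2) ⊕ M1 over the first 3 bytes.
byte 0: (8a XOR 15) XOR 61 = 9f XOR 61 = fe
byte 1: (d2 XOR db) XOR 63 = 09 XOR 63 = 6a
byte 2: (4d XOR 8e) XOR 63 = c3 XOR 63 = a0

fe 6a a0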